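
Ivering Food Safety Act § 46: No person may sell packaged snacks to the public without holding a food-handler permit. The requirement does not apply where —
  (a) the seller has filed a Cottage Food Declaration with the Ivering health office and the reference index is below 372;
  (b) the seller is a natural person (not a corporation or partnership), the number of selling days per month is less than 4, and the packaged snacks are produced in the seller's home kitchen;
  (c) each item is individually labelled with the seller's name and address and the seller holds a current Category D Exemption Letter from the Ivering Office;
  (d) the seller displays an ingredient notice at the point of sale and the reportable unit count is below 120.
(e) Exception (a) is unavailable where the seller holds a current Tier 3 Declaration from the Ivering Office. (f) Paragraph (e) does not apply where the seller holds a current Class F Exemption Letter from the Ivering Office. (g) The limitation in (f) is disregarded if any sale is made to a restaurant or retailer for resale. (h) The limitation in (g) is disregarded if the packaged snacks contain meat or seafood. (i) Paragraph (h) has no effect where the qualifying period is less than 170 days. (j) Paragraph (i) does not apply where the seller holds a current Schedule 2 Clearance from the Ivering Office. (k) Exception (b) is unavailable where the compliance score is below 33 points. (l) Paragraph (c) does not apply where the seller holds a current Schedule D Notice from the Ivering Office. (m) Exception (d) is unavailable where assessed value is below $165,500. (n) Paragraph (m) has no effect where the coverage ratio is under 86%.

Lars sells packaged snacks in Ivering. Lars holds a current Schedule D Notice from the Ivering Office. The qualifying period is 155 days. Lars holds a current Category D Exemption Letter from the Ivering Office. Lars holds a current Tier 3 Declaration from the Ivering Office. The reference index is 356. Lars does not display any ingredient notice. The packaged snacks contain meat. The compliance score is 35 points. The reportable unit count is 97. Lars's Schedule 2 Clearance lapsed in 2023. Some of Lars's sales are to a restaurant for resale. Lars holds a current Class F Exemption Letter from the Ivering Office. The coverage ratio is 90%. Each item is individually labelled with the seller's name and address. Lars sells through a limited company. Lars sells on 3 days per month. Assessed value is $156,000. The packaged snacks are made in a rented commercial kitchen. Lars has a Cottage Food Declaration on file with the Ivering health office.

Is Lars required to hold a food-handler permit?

Exception (a): a Cottage Food Declaration is on file; the reference index is 356, below the 372 limit — every condition holds. However, paragraphs (e)–(j) must be considered: (e) is engaged — a current Tier 3 Declaration is held. (f) would limit (e) — a current Class F Exemption Letter is held — but (g) sets (f) aside: (g) is triggered — some sales are to a restaurant for resale. (h) would limit (g) — the packaged snacks contain meat — but (i) sets (h) aside: (i) operates against (h): the qualifying period is 155 days, less than the 170 days limit. (j) is not triggered (no current Schedule 2 Clearance is held), so (i) stands. So (a) is unavailable.
Exception (b) requires that the seller is a natural person (not a corporation or partnership); but the seller operates through a limited company, so (b) is unavailable.
Exception (c): items are individually labelled; a current Category D Exemption Letter is held — every condition holds. However, paragraph (l) must be considered: (l) operates against (c): a current Schedule D Notice is held. Exception (c) does not apply.
Exception (d) fails — no ingredient notice is displayed.
Every exception is unavailable, so the rule governs.

Yes — Lars must hold a food-handler permit.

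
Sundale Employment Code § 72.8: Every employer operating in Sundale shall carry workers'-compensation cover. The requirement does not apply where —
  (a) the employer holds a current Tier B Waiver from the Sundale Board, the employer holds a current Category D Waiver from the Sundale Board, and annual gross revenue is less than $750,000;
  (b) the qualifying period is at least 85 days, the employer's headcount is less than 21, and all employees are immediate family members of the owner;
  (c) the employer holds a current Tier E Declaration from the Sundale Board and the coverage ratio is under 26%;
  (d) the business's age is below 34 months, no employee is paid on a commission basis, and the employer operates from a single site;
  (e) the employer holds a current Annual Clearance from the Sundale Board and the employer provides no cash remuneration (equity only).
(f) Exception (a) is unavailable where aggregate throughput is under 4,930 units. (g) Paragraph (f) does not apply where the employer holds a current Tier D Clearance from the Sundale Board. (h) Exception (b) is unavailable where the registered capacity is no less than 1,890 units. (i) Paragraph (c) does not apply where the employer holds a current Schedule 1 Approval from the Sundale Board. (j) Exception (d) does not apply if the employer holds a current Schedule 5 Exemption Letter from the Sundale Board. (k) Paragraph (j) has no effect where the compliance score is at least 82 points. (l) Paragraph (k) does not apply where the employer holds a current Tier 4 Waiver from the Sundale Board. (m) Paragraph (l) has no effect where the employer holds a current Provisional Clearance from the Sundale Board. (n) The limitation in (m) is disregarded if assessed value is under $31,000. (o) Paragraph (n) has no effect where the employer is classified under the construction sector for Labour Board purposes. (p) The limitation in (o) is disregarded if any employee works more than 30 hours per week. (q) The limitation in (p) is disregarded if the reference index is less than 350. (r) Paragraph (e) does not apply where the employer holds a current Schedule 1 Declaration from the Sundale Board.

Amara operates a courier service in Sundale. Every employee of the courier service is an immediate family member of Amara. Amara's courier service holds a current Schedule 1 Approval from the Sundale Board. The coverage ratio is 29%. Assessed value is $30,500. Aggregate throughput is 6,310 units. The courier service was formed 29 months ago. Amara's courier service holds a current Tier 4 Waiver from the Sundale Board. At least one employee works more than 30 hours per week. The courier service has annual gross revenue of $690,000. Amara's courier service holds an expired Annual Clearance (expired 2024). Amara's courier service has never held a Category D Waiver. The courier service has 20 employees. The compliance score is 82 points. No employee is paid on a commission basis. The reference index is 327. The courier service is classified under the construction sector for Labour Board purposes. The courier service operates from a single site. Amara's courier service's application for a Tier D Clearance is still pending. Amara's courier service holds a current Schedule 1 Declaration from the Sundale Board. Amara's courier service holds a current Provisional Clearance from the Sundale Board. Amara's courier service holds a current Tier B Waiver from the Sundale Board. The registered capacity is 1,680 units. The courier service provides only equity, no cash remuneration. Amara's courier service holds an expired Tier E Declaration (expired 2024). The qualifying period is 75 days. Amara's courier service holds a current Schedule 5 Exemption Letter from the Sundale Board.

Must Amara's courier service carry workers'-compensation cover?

No — exception (d) applies; Amara's courier service is not required to carry workers'-compensation cover.

Exception (a) does not apply: the Category D Waiver is not current.
Exception (b) requires that the qualifying period is at least 85 days; but the qualifying period is 75 days, short of 85 days, so (b) is unavailable.
Exception (c) does not apply: there is no Tier E Declaration in force.
Exception (d)'s conditions are all satisfied: the business's age is 29 months, below the 34 months limit; no employee is paid on commission; the employer operates from a single site. Applying paragraphs (j)–(q): (j) would limit (d) — a current Schedule 5 Exemption Letter is held — but (k) sets (j) aside: (k) is triggered — the compliance score is 82 points, meeting the 82 points threshold. (l) is engaged (a current Tier 4 Waiver is held), but is itself disapplied by (m): (m) operates against (l): a current Provisional Clearance is held. (n) is triggered (assessed value is $30,500, under the $31,000 limit), but is set aside by (o): (o) operates — the courier service is classified under the construction sector. (p) would limit (o) — at least one employee exceeds 30 hours/week — but (q) sets (p) aside: (q) is engaged — the reference index is 327, less than the 350 limit. (d) remains available.
Exception (e) does not apply: the Annual Clearance is not current.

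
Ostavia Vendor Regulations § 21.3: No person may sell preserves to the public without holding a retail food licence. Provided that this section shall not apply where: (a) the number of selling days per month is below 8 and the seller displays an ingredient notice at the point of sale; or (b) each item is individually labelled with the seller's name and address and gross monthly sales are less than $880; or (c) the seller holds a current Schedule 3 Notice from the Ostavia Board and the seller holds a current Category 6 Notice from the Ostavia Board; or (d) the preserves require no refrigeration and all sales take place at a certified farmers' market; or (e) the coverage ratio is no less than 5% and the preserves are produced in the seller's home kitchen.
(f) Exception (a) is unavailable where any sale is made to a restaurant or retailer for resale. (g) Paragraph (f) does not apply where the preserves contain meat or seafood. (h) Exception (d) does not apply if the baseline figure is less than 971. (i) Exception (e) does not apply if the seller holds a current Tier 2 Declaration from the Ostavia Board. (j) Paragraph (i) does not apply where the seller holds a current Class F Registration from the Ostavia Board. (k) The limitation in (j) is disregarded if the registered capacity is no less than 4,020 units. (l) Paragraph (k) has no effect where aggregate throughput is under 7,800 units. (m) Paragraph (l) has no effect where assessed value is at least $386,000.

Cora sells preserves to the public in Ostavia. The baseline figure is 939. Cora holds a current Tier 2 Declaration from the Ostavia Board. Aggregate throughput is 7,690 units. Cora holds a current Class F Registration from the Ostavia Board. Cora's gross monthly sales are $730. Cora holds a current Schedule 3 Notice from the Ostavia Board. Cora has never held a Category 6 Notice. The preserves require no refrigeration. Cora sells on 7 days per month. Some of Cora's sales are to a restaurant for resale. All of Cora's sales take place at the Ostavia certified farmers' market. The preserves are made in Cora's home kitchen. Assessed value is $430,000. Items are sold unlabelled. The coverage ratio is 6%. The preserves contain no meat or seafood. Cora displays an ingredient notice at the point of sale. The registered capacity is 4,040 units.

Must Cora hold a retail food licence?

All of (a)'s requirements are met (the number of selling days per month is 7, below the 8 limit; an ingredient notice is displayed). However, paragraphs (f)–(g) must be considered: (f) operates against (a): some sales are to a restaurant for resale. (g) is not triggered (the preserves contain no meat or seafood), so (f) stands. Exception (a) does not apply.
Exception (b) does not apply: items are sold unlabelled.
Exception (c) does not apply: there is no Category 6 Notice in force.
Exception (d)'s conditions are all satisfied: the preserves are shelf-stable; all sales are at a certified farmers' market. Turning to paragraph (h): (h) operates against (d): the baseline figure is 939, less than the 971 limit. Exception (d) does not apply.
Exception (e) is satisfied on its face — the coverage ratio is 6%, meeting the 5% threshold; the preserves are home-kitchen produced. But: (i) applies — a current Tier 2 Declaration is held. (j) would limit (i) — a current Class F Registration is held — but (k) sets (j) aside: (k) operates against (j): the registered capacity is 4,040 units, meeting the 4,020 units threshold. (l) would limit (k) — aggregate throughput is 7,690 units, under the 7,800 units limit — but (m) sets (l) aside: (m) operates against (l): assessed value is $430,000, meeting the $386,000 threshold. So (e) is unavailable.
Every exception is unavailable, so the rule governs.

Yes — Cora must hold a retail food licence.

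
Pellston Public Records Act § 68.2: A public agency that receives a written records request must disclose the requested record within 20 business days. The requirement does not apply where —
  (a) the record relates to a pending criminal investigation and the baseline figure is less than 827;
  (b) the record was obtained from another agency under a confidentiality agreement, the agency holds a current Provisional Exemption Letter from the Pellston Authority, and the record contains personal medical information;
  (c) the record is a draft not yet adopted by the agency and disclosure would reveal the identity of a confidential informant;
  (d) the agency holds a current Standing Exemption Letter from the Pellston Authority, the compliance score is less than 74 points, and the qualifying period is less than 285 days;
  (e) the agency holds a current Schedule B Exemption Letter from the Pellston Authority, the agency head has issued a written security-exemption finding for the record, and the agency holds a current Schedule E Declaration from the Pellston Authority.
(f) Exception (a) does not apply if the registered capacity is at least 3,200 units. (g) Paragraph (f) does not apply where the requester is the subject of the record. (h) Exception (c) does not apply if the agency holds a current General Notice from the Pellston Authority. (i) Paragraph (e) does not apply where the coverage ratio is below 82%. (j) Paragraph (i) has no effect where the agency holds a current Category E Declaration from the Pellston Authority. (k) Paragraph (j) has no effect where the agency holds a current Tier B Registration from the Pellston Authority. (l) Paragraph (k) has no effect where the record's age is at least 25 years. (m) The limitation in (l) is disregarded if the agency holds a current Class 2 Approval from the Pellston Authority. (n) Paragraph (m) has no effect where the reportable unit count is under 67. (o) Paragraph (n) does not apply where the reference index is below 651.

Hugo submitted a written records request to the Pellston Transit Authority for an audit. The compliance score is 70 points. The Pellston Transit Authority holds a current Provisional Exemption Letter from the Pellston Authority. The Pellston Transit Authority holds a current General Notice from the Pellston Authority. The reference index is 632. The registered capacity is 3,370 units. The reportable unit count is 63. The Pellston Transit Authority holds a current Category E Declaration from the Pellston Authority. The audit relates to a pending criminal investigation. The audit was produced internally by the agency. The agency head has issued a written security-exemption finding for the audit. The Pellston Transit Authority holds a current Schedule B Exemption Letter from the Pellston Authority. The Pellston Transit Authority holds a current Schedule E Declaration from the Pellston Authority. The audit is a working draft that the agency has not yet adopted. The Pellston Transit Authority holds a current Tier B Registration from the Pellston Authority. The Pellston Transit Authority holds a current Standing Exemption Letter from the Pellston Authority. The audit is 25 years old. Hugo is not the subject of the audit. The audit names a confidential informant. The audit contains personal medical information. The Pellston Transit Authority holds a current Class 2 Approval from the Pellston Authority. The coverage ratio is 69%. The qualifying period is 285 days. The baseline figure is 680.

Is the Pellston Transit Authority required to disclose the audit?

Yes — the Pellston Transit Authority must disclose the audit.

All of (a)'s requirements are met (the audit relates to a pending investigation; the baseline figure is 680, less than the 827 limit). But applying paragraphs (f)–(g): (f) operates against (a): the registered capacity is 3,370 units, meeting the 3,200 units threshold. (g) is not engaged (Hugo is not the subject of the audit), so (f) stands. Exception (a) does not apply.
Exception (b) fails — the audit was produced internally.
Exception (c) is satisfied on its face — the audit is an unadopted draft; the audit names a confidential informant. However, paragraph (h) must be considered: (h) operates — a current General Notice is held. (c) is therefore removed.
Exception (d) requires that the qualifying period is less than 285 days; but the qualifying period is 285 days, not less than 285 days, so (d) is unavailable.
All of (e)'s requirements are met (a current Schedule B Exemption Letter is held; a written security-exemption finding has been issued; a current Schedule E Declaration is held). Turning to paragraphs (i)–(o): (i) operates against (e): the coverage ratio is 69%, below the 82% limit. (j) would limit (i) — a current Category E Declaration is held — but (k) sets (j) aside: (k) operates against (j): a current Tier B Registration is held. (l) would limit (k) — the record's age is 25 years, meeting the 25 years threshold — but (m) sets (l) aside: (m) operates against (l): a current Class 2 Approval is held. (n) would limit (m) — the reportable unit count is 63, under the 67 limit — but (o) sets (n) aside: (o) applies — the reference index is 632, below the 651 limit. So (e) is unavailable.
No exception displaces § 68.2.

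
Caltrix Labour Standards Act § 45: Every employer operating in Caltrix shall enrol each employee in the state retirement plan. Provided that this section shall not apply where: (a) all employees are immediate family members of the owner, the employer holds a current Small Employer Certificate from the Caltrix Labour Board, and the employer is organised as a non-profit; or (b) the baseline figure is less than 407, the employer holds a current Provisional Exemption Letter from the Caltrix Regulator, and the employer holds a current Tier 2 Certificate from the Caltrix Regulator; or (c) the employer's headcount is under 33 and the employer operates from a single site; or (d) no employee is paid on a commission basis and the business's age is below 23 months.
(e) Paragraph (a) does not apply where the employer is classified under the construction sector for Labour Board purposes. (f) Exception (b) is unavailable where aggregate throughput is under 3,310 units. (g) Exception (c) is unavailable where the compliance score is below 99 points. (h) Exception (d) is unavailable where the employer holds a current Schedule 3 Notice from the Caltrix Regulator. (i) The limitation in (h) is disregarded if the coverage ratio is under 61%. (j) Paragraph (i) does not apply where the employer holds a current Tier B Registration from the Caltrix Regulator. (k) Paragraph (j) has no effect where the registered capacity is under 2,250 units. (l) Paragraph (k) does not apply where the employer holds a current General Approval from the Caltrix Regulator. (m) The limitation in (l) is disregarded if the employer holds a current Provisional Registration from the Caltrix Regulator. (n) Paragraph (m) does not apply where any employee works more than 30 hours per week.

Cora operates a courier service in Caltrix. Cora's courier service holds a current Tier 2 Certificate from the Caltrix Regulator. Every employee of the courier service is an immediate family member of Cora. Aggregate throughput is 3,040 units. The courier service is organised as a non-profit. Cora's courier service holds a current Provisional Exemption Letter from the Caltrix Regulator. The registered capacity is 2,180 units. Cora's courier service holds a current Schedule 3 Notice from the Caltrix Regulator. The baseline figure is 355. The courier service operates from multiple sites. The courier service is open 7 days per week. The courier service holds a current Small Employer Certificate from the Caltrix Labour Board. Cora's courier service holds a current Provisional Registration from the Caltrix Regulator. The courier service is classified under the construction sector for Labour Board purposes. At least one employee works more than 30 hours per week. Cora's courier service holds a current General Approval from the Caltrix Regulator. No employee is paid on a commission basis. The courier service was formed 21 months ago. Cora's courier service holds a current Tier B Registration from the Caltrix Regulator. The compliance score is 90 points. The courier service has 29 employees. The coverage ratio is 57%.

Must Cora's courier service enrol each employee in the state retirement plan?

Yes — Cora's courier service must enrol each employee in the state retirement plan.

Exception (a): every employee is an immediate family member; a current Small Employer Certificate is held; the employer is a non-profit — every condition holds. However, paragraph (e) must be considered: (e) applies — the courier service is classified under the construction sector. (a) is therefore removed.
Exception (b): the baseline figure is 355, less than the 407 limit; a current Provisional Exemption Letter is held; a current Tier 2 Certificate is held — every condition holds. However, paragraph (f) must be considered: (f) operates against (b): aggregate throughput is 3,040 units, under the 3,310 units limit. Exception (b) does not apply.
Exception (c) requires that the employer operates from a single site; but the employer operates from multiple sites, so (c) is unavailable.
Exception (d) is satisfied on its face — no employee is paid on commission; the business's age is 21 months, below the 23 months limit. But: (h) operates — a current Schedule 3 Notice is held. (i) operates (the coverage ratio is 57%, under the 61% limit), but is displaced by (j): (j) is triggered — a current Tier B Registration is held. (k) would limit (j) — the registered capacity is 2,180 units, under the 2,250 units limit — but (l) sets (k) aside: (l) operates against (k): a current General Approval is held. (m) operates (a current Provisional Registration is held), but yields to (n): (n) applies — at least one employee exceeds 30 hours/week. So (d) is unavailable.
No exception is made out. Cora's courier service falls within the general rule.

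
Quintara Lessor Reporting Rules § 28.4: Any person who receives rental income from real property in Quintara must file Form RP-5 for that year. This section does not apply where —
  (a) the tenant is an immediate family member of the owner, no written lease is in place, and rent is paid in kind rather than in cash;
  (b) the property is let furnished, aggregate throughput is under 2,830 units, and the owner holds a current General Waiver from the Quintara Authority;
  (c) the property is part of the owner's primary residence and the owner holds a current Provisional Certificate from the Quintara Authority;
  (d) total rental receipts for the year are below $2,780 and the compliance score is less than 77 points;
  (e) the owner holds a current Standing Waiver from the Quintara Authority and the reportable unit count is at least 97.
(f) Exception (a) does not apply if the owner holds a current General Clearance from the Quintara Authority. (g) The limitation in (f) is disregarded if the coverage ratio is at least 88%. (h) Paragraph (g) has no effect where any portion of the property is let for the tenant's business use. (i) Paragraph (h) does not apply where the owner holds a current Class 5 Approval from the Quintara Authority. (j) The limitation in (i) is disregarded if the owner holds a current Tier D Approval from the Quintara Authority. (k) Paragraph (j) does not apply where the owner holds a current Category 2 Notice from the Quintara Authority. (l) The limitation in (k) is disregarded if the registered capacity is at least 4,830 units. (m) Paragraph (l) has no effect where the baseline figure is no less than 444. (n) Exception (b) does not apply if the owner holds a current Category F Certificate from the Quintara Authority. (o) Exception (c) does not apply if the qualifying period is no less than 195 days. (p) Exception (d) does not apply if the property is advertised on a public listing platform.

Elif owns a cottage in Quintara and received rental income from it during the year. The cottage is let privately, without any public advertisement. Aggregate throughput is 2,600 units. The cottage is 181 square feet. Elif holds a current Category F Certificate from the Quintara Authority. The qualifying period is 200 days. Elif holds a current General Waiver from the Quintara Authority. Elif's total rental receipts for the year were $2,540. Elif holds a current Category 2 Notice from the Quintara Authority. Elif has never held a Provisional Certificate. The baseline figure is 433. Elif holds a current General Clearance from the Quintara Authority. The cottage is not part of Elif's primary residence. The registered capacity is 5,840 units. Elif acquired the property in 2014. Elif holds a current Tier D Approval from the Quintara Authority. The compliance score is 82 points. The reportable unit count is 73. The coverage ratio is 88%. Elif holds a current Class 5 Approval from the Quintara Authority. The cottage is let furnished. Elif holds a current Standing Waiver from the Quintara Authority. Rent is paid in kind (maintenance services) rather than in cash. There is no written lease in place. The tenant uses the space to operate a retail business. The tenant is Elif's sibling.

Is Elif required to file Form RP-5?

Exception (a): the tenant is an immediate family member; there is no written lease; rent is paid in kind — every condition holds. But: (f) operates against (a): a current General Clearance is held. (g) is engaged (the coverage ratio is 88%, meeting the 88% threshold), but is set aside by (h): (h) is triggered — the space is let for business use. (i) would limit (h) — a current Class 5 Approval is held — but (j) sets (i) aside: (j) is engaged — a current Tier D Approval is held. (k) operates (a current Category 2 Notice is held), but is itself disapplied by (l): (l) is engaged — the registered capacity is 5,840 units, meeting the 4,830 units threshold. (m) does not operate here (the baseline figure is 433, short of 444), so (l) stands. So (a) is unavailable.
Exception (b) is satisfied on its face — the property is let furnished; aggregate throughput is 2,600 units, under the 2,830 units limit; a current General Waiver is held. But applying paragraph (n): (n) is engaged — a current Category F Certificate is held. Exception (b) does not apply.
Exception (c) fails — the cottage is not part of the primary residence.
Exception (d) requires that the compliance score is less than 77 points; but the compliance score is 82 points, not less than 77 points, so (d) is unavailable.
Exception (e) requires that the reportable unit count is at least 97; but the reportable unit count is 73, short of 97, so (e) is unavailable.
No exception applies. The general rule governs.

Yes — Elif must file Form RP-5.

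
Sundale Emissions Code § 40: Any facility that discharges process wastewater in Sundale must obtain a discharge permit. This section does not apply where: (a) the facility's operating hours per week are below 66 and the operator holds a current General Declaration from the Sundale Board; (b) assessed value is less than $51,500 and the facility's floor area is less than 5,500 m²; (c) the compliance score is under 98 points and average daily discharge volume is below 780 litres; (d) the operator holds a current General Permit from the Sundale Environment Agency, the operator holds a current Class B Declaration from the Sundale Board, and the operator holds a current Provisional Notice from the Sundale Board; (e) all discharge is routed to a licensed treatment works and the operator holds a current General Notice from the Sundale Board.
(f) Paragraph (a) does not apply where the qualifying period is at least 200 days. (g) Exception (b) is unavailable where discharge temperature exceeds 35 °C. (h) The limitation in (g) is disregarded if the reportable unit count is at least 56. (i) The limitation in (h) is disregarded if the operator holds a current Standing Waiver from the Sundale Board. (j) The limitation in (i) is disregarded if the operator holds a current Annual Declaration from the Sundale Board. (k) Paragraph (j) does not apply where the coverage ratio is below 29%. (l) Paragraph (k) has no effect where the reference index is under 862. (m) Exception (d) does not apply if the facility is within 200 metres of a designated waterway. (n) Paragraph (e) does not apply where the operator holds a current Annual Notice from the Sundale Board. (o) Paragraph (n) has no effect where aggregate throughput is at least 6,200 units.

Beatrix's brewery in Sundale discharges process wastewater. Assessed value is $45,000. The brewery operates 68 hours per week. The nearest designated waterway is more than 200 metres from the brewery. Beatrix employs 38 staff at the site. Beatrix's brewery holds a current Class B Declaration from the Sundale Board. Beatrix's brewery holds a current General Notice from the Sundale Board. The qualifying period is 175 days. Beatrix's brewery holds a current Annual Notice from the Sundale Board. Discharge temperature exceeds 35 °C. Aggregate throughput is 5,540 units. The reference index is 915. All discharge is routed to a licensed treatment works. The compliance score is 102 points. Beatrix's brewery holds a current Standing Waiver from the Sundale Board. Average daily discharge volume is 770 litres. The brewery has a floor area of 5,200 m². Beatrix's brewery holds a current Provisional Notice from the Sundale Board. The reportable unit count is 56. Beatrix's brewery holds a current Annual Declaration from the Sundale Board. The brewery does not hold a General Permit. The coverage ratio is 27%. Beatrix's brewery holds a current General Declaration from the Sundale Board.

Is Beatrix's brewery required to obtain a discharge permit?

Exception (a) fails — the facility's operating hours per week are 68, not below 66.
Exception (b) is satisfied on its face — assessed value is $45,000, less than the $51,500 limit; the facility's floor area is 5,200 m², less than the 5,500 m² limit. But applying paragraphs (g)–(l): (g) is triggered — discharge temperature exceeds 35 °C. (h) would limit (g) — the reportable unit count is 56, meeting the 56 threshold — but (i) sets (h) aside: (i) operates against (h): a current Standing Waiver is held. (j) would limit (i) — a current Annual Declaration is held — but (k) sets (j) aside: (k) is triggered — the coverage ratio is 27%, below the 29% limit. (l) is not triggered (the reference index is 915, not under 862), so (k) stands. (b) is therefore removed.
Exception (c) does not apply: the compliance score is 102 points, not under 98 points.
Exception (d) does not apply: no General Permit is held.
Exception (e): discharge is routed to a licensed treatment works; a current General Notice is held — every condition holds. Turning to paragraphs (n)–(o): (n) operates against (e): a current Annual Notice is held. (o), which would lift (n), is inapplicable — aggregate throughput is 5,540 units, short of 6,200 units. So (e) is unavailable.
No exception displaces § 40.

Yes — Beatrix's brewery must obtain a discharge permit.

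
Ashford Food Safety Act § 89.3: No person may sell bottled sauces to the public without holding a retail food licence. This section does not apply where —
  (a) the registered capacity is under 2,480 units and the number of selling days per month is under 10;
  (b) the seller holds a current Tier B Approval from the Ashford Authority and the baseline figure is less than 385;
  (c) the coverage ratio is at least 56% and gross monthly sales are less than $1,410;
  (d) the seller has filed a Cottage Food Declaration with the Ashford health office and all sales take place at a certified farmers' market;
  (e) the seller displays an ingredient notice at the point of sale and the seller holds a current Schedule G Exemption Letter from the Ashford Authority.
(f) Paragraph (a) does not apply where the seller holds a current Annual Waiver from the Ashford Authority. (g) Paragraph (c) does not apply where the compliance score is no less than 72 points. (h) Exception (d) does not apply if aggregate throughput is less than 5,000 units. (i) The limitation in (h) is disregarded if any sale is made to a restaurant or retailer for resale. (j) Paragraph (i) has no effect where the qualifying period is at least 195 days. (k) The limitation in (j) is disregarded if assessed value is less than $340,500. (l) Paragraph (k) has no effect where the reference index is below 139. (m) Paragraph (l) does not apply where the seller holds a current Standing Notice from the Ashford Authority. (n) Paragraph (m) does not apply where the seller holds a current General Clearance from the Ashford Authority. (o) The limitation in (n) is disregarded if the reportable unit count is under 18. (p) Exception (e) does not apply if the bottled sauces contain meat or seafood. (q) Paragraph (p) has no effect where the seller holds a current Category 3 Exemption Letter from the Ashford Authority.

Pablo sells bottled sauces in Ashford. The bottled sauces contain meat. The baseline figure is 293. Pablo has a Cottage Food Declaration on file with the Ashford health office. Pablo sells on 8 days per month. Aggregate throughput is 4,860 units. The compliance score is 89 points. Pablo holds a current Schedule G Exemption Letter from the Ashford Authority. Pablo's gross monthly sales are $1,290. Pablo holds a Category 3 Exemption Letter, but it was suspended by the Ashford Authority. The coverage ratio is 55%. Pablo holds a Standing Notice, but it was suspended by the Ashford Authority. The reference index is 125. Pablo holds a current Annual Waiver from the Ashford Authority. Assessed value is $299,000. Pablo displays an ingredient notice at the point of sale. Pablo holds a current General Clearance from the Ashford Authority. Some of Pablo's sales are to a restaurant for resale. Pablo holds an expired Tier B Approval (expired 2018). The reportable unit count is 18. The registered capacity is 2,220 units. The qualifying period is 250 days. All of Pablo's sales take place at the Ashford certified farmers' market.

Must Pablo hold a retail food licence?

Yes — Pablo must hold a retail food licence.

Exception (a)'s conditions are all satisfied: the registered capacity is 2,220 units, under the 2,480 units limit; the number of selling days per month is 8, under the 10 limit. Turning to paragraph (f): (f) applies — a current Annual Waiver is held. So (a) is unavailable.
Exception (b) fails — no current Tier B Approval is held.
Exception (c) fails — the coverage ratio is 55%, short of 56%.
Exception (d) is satisfied on its face — a Cottage Food Declaration is on file; all sales are at a certified farmers' market. However, paragraphs (h)–(o) must be considered: (h) applies — aggregate throughput is 4,860 units, less than the 5,000 units limit. (i) would limit (h) — some sales are to a restaurant for resale — but (j) sets (i) aside: (j) applies — the qualifying period is 250 days, meeting the 195 days threshold. (k) would limit (j) — assessed value is $299,000, less than the $340,500 limit — but (l) sets (k) aside: (l) applies — the reference index is 125, below the 139 limit. (m), which would lift (l), is not triggered — there is no Standing Notice in force. Exception (d) does not apply.
All of (e)'s requirements are met (an ingredient notice is displayed; a current Schedule G Exemption Letter is held). But: (p) operates against (e): the bottled sauces contain meat. (q), which would lift (p), is not triggered — no current Category 3 Exemption Letter is held. (e) is therefore removed.
No exception displaces § 89.3.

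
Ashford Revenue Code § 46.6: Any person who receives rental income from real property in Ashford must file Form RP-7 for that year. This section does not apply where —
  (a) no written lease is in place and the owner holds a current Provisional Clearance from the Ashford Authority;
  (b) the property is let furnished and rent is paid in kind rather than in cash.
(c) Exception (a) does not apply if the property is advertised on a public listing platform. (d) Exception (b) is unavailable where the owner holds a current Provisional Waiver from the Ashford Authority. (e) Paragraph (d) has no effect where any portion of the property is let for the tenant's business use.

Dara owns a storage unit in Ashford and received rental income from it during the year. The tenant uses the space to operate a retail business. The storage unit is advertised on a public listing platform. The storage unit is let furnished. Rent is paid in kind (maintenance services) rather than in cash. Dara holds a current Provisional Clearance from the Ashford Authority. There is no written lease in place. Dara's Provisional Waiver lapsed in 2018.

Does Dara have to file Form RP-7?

Exception (a): there is no written lease; a current Provisional Clearance is held — every condition holds. Turning to paragraph (c): (c) is triggered — the property is publicly advertised. Exception (a) does not apply.
Exception (b): the property is let furnished; rent is paid in kind — every condition holds. Applying paragraphs (d)–(e): (d) is not triggered — the Provisional Waiver is not current. So (b) applies.

No — exception (b) applies; Dara is not required to file Form RP-7.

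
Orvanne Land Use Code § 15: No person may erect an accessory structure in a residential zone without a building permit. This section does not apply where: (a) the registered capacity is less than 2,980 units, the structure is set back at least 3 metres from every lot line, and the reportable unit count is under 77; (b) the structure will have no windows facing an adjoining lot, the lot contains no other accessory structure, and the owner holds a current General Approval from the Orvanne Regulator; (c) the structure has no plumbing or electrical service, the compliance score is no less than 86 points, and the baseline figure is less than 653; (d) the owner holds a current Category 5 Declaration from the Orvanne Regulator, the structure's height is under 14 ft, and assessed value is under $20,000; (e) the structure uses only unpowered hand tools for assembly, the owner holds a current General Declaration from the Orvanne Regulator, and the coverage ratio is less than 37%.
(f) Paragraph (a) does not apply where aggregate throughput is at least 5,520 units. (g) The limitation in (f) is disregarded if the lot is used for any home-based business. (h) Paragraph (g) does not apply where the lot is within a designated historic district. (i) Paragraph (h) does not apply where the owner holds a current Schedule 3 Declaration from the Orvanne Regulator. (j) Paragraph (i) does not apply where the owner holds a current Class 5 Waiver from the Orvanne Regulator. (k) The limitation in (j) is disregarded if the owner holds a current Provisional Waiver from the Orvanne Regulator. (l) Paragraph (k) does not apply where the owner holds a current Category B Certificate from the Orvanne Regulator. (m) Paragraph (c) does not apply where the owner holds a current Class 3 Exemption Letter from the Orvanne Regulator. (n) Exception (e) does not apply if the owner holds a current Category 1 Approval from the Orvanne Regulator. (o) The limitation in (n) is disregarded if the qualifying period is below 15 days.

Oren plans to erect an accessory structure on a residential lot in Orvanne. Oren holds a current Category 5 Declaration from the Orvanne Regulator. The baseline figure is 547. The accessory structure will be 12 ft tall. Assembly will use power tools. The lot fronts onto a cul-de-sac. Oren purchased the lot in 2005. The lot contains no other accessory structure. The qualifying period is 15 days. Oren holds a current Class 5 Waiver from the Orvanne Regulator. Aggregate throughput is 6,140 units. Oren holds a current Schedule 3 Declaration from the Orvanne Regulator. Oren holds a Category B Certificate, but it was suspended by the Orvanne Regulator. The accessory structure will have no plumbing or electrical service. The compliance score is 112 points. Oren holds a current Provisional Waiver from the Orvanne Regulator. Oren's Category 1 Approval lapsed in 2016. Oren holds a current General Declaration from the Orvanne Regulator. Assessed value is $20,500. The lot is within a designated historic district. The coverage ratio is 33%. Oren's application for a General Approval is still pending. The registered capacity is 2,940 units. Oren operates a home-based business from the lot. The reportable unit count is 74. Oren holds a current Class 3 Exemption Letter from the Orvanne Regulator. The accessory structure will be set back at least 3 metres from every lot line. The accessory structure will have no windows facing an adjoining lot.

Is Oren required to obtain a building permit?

All of (a)'s requirements are met (the registered capacity is 2,940 units, less than the 2,980 units limit; the setback is at least 3 m on every side; the reportable unit count is 74, under the 77 limit). As to paragraphs (f)–(l): (f) would limit (a) — aggregate throughput is 6,140 units, meeting the 5,520 units threshold — but (g) sets (f) aside: (g) is triggered — a home-based business operates on the lot. (h) would limit (g) — the lot is in a historic district — but (i) sets (h) aside: (i) operates against (h): a current Schedule 3 Declaration is held. (j) is engaged (a current Class 5 Waiver is held), but yields to (k): (k) operates against (j): a current Provisional Waiver is held. (l) is not triggered (no current Category B Certificate is held), so (k) stands. (a) remains available.
Exception (b) fails — no current General Approval is held.
Exception (c): there is no plumbing or electrical service; the compliance score is 112 points, meeting the 86 points threshold; the baseline figure is 547, less than the 653 limit — every condition holds. Turning to paragraph (m): (m) applies — a current Class 3 Exemption Letter is held. (c) is therefore removed.
Exception (d) does not apply: assessed value is $20,500, not under $20,000.
Exception (e) requires that the structure uses only unpowered hand tools for assembly; but assembly uses power tools, so (e) is unavailable.

No — exception (a) applies; Oren does not need a building permit.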